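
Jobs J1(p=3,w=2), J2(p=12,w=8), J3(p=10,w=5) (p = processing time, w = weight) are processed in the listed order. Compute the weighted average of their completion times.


Completion times:
  J1: C=3, w×C=2×3=6
  J2: C=15, w×C=8×15=120
  J3: C=25, w×C=5×25=125
Sum w×C = 251
Sum w = 15
Weighted avg = 251/15
= 16.73


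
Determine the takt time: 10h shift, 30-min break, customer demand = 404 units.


Available = 10×60 - 30 = 570 min
Takt time = 570 / 404
= 1.41 min/unit


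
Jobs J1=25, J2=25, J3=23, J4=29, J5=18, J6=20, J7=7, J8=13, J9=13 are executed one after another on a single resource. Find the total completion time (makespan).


Sequential makespan: sum all processing times
= 25 + 25 + 23 + 29 + 18 + 20 + 7 + 13 + 13
= 173 time units


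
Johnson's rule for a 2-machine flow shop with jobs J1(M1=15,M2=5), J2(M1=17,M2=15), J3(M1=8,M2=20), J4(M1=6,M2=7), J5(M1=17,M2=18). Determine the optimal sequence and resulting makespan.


Johnson's rule:
Group 1 (M1≤M2, sort by M1): ['J4', 'J3', 'J5']
Group 2 (M1>M2, sort desc M2): ['J2', 'J1']
Sequence: J4 → J3 → J5 → J2 → J1
Makespan calculation:
  J4: M1 done=6, M2 done=13
  J3: M1 done=14, M2 done=34
  J5: M1 done=31, M2 done=52
  J2: M1 done=48, M2 done=67
  J1: M1 done=63, M2 done=72
= Sequence: J4 → J3 → J5 → J2 → J1, Makespan: 72


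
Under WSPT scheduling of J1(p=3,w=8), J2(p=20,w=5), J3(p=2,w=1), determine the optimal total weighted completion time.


WSPT order (by p/w): J1 → J3 → J2
  J1: C=3, w·C=8×3=24
  J3: C=5, w·C=1×5=5
  J2: C=25, w·C=5×25=125
Σ w·C = 154
= 154


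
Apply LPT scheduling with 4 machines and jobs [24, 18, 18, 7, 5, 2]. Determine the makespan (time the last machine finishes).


Jobs (LPT sorted): [24, 18, 18, 7, 5, 2]
Machines: 4
  J=24 → Machine 1 (load: 0+24=24)
  J=18 → Machine 2 (load: 0+18=18)
  J=18 → Machine 3 (load: 0+18=18)
  J=7 → Machine 4 (load: 0+7=7)
  J=5 → Machine 4 (load: 7+5=12)
  J=2 → Machine 4 (load: 12+2=14)
Machine loads: [24, 18, 18, 14]
Makespan = max = 24 time units


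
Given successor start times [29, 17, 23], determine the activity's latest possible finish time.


LF = min of all successor start times
Successors start at: [29, 17, 23]
LF = min(29, 17, 23)
= 17


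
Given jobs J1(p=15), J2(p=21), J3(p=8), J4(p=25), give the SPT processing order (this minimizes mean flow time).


SPT: sort by shortest processing time
  J3: p=8
  J1: p=15
  J2: p=21
  J4: p=25
Order: J3 → J1 → J2 → J4


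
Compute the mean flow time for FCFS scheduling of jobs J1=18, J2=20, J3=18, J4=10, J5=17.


Completion times:
  J1: completes at 18
  J2: completes at 38
  J3: completes at 56
  J4: completes at 66
  J5: completes at 83
Sum = 261
Average = 261/5
= 52.20


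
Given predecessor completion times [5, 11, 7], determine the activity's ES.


ES = max of all predecessor completion times
Predecessors: [5, 11, 7]
ES = max(5, 11, 7)
= 11


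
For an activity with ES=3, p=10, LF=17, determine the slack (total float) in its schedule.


EF = ES + duration = 3 + 10 = 13
LS = LF - duration = 17 - 10 = 7
Total Float = LF - EF = 17 - 13
(or LS - ES = 7 - 3)
= 4


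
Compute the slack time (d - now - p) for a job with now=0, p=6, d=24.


Slack = due - current_time - processing
= 24 - 0 - 6
= 18


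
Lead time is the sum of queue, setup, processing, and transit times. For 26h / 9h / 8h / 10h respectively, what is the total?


Lead time = queue + setup + processing + transit
= 26 + 9 + 8 + 10
= 53 hours


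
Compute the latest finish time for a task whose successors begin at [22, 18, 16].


LF = min of all successor start times
Successors start at: [22, 18, 16]
LF = min(22, 18, 16)
= 16


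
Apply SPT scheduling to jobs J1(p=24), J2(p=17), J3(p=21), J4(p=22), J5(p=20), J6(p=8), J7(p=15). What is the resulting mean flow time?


SPT order: J6 → J7 → J2 → J5 → J3 → J4 → J1
Completion times:
  J6: C=8
  J7: C=23
  J2: C=40
  J5: C=60
  J3: C=81
  J4: C=103
  J1: C=127
Sum = 442, n = 7
Mean flow = 442/7
= 63.14


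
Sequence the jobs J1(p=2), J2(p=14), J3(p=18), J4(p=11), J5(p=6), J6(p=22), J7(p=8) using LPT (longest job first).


LPT: sort by longest processing time first
  J6: p=22
  J3: p=18
  J2: p=14
  J4: p=11
  J7: p=8
  J5: p=6
  J1: p=2
Order: J6 → J3 → J2 → J4 → J7 → J5 → J1


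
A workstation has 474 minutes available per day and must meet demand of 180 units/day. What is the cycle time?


Cycle time = available time / demand
= 474 / 180
= 2.63 min/unit


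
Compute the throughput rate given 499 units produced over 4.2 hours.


Throughput = units / time
= 499 / 4.2
= 118.8 units/hour


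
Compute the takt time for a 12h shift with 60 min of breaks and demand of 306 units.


Available = 12×60 - 60 = 660 min
Takt time = 660 / 306
= 2.16 min/unit


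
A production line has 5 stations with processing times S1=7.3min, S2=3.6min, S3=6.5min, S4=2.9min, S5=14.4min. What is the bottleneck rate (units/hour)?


Bottleneck = longest station time
Station times: [7.3, 3.6, 6.5, 2.9, 14.4]
Max = 14.4 min
Rate = 60 / 14.4
= 4.17 units/hour (bottleneck: 14.4min)


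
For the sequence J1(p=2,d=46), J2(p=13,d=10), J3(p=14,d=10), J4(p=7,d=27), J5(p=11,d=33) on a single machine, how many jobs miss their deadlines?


Completion vs due date:
  J1: C=2, d=46 → on time
  J2: C=15, d=10 → TARDY
  J3: C=29, d=10 → TARDY
  J4: C=36, d=27 → TARDY
  J5: C=47, d=33 → TARDY
Tardy jobs: J2, J3, J4, J5
Count = 4


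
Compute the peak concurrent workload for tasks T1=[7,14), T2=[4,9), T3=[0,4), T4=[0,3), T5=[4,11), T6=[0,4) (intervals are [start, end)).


Check each time point for overlaps:
  t=0: 3 tasks active (T3, T4, T6)
Max concurrent = 3


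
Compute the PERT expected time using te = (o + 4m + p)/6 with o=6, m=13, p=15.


te = (o + 4m + p) / 6
= (6 + 4×13 + 15) / 6
= (6 + 52 + 15) / 6
= 73 / 6
= 12.17


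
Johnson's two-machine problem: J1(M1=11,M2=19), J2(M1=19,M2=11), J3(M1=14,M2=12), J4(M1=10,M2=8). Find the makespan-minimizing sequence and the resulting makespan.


Johnson's rule:
Group 1 (M1≤M2, sort by M1): ['J1']
Group 2 (M1>M2, sort desc M2): ['J3', 'J2', 'J4']
Sequence: J1 → J3 → J2 → J4
Makespan calculation:
  J1: M1 done=11, M2 done=30
  J3: M1 done=25, M2 done=42
  J2: M1 done=44, M2 done=55
  J4: M1 done=54, M2 done=63
= Sequence: J1 → J3 → J2 → J4, Makespan: 63


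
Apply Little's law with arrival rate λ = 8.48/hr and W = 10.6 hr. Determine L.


Little's law: L = λ × W
= 8.48 × 10.6
= 89.89


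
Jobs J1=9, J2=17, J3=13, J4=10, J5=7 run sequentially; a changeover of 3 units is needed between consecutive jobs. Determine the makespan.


Makespan = Σ processing + (n-1) × setup
= (9 + 17 + 13 + 10 + 7) + (5-1)×3
= 56 + 12
= 68 time units


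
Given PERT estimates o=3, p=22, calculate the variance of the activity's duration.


σ² = ((p - o) / 6)² = (p - o)² / 36
= (22 - 3)² / 36
= 19² / 36
= 361 / 36
= 10.0278


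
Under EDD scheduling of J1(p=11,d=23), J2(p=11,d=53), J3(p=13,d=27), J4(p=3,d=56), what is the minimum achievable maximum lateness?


EDD order: J1 → J3 → J2 → J4
Completion and lateness:
  J1: C=11, d=23, L=11-23=-12
  J3: C=24, d=27, L=24-27=-3
  J2: C=35, d=53, L=35-53=-18
  J4: C=38, d=56, L=38-56=-18
Lmax = max(-12, -3, -18, -18)
= -3


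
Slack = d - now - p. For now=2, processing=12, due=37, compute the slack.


Slack = due - current_time - processing
= 37 - 2 - 12
= 23


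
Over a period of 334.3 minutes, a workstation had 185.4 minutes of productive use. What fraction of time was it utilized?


Utilization = busy / total × 100
= 185.4 / 334.3 × 100
= 55.5%


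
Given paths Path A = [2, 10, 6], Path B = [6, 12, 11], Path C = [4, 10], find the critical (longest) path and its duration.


Path A: 2 + 10 + 6 = 18
Path B: 6 + 12 + 11 = 29
Path C: 4 + 10 = 14
Critical path = longest = max(18, 29, 14)
= 29 (Path B)


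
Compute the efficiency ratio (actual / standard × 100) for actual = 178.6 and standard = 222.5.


Efficiency = (actual / standard) × 100
= (178.6 / 222.5) × 100
= 80.3%


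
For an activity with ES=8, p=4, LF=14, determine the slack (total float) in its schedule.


EF = ES + duration = 8 + 4 = 12
LS = LF - duration = 14 - 4 = 10
Total Float = LF - EF = 14 - 12
(or LS - ES = 10 - 8)
= 2


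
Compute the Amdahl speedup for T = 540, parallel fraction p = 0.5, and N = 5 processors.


Amdahl's law: T_p = T × ((1-p) + p/N)
= 540 × ((1-0.5) + 0.5/5)
= 540 × (0.50 + 0.1000)
= 540 × 0.6000
= 324.00
Speedup = 540/324.00
= 1.67×


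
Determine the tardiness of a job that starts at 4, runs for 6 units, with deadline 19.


Completion = start + processing = 4 + 6 = 10
Tardiness = max(0, C - d) = max(0, 10 - 19)
= max(0, -9)
= 0


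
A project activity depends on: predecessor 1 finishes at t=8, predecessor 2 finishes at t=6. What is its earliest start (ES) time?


ES = max of all predecessor completion times
Predecessors: [8, 6]
ES = max(8, 6)
= 8


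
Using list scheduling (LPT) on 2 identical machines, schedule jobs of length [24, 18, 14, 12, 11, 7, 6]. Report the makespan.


Jobs (LPT sorted): [24, 18, 14, 12, 11, 7, 6]
Machines: 2
  J=24 → Machine 1 (load: 0+24=24)
  J=18 → Machine 2 (load: 0+18=18)
  J=14 → Machine 2 (load: 18+14=32)
  J=12 → Machine 1 (load: 24+12=36)
  J=11 → Machine 2 (load: 32+11=43)
  J=7 → Machine 1 (load: 36+7=43)
  J=6 → Machine 1 (load: 43+6=49)
Machine loads: [49, 43]
Makespan = max = 49 time units


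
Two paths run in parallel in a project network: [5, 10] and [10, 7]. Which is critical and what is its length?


Path A: 5 + 10 = 15
Path B: 10 + 7 = 17
Critical path = longest = max(15, 17)
= 17 (Path B)


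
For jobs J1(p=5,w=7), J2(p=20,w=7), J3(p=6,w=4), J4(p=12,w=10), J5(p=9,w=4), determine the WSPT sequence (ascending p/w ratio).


WSPT (Smith's rule): sort by p/w ascending
  J1: p/w = 5/7 = 0.714
  J4: p/w = 12/10 = 1.200
  J3: p/w = 6/4 = 1.500
  J5: p/w = 9/4 = 2.250
  J2: p/w = 20/7 = 2.857
Order: J1 → J4 → J3 → J5 → J2


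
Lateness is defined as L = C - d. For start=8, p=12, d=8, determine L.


Completion = 8 + 12 = 20
Lateness = C - d = 20 - 8
= 12


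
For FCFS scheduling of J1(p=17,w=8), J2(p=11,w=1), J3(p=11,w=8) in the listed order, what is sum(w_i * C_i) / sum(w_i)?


Completion times:
  J1: C=17, w×C=8×17=136
  J2: C=28, w×C=1×28=28
  J3: C=39, w×C=8×39=312
Sum w×C = 476
Sum w = 17
Weighted avg = 476/17
= 28.00


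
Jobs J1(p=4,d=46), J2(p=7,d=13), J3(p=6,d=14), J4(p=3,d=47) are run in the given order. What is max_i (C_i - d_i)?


Lateness per job (L = C - d):
  J1: C=4, d=46, L=-42
  J2: C=11, d=13, L=-2
  J3: C=17, d=14, L=3
  J4: C=20, d=47, L=-27
Lmax = max(-42, -2, 3, -27)
= 3


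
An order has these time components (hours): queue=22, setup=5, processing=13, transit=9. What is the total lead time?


Lead time = queue + setup + processing + transit
= 22 + 5 + 13 + 9
= 49 hours


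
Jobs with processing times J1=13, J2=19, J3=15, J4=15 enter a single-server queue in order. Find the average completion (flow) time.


Completion times:
  J1: completes at 13
  J2: completes at 32
  J3: completes at 47
  J4: completes at 62
Sum = 154
Average = 154/4
= 38.50


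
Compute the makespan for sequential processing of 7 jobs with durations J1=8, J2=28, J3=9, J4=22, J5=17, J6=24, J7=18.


Sequential makespan: sum all processing times
= 8 + 28 + 9 + 22 + 17 + 24 + 18
= 126 time units


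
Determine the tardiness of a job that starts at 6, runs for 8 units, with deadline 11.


Completion = start + processing = 6 + 8 = 14
Tardiness = max(0, C - d) = max(0, 14 - 11)
= max(0, 3)
= 3


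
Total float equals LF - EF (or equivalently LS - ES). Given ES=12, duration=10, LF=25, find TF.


EF = ES + duration = 12 + 10 = 22
LS = LF - duration = 25 - 10 = 15
Total Float = LF - EF = 25 - 22
(or LS - ES = 15 - 12)
= 3


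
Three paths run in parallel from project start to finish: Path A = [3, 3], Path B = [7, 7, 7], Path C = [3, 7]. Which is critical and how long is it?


Path A: 3 + 3 = 6
Path B: 7 + 7 + 7 = 21
Path C: 3 + 7 = 10
Critical path = longest = max(6, 21, 10)
= 21 (Path B)


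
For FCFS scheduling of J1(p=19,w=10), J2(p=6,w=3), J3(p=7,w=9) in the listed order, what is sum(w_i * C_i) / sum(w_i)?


Completion times:
  J1: C=19, w×C=10×19=190
  J2: C=25, w×C=3×25=75
  J3: C=32, w×C=9×32=288
Sum w×C = 553
Sum w = 22
Weighted avg = 553/22
= 25.14


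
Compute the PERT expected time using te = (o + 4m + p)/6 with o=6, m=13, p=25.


te = (o + 4m + p) / 6
= (6 + 4×13 + 25) / 6
= (6 + 52 + 25) / 6
= 83 / 6
= 13.83


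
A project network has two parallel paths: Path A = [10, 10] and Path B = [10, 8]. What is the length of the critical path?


Path A: 10 + 10 = 20
Path B: 10 + 8 = 18
Critical path = longest = max(20, 18)
= 20 (Path A)


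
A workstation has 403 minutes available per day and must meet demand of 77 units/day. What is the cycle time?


Cycle time = available time / demand
= 403 / 77
= 5.23 min/unit


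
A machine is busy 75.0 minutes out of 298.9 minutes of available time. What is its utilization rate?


Utilization = busy / total × 100
= 75.0 / 298.9 × 100
= 25.1%


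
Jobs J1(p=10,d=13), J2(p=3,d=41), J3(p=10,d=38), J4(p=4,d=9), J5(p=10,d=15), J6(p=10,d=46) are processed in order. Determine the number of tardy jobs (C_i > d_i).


Completion vs due date:
  J1: C=10, d=13 → on time
  J2: C=13, d=41 → on time
  J3: C=23, d=38 → on time
  J4: C=27, d=9 → TARDY
  J5: C=37, d=15 → TARDY
  J6: C=47, d=46 → TARDY
Tardy jobs: J4, J5, J6
Count = 3


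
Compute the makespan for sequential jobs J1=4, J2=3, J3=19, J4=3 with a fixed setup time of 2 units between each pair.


Makespan = Σ processing + (n-1) × setup
= (4 + 3 + 19 + 3) + (4-1)×2
= 29 + 6
= 35 time units


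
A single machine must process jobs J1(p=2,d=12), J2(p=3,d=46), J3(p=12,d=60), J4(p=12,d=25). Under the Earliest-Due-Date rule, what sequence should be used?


EDD: sort by earliest due date
  J1: d=12, p=2
  J4: d=25, p=12
  J2: d=46, p=3
  J3: d=60, p=12
Order: J1 → J4 → J2 → J3


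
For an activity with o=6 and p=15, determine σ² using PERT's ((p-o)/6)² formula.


σ² = ((p - o) / 6)² = (p - o)² / 36
= (15 - 6)² / 36
= 9² / 36
= 81 / 36
= 2.2500


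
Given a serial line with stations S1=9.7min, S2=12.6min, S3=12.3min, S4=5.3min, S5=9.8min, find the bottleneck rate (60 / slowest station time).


Bottleneck = longest station time
Station times: [9.7, 12.6, 12.3, 5.3, 9.8]
Max = 12.6 min
Rate = 60 / 12.6
= 4.76 units/hour (bottleneck: 12.6min)


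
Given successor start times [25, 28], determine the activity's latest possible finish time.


LF = min of all successor start times
Successors start at: [25, 28]
LF = min(25, 28)
= 25


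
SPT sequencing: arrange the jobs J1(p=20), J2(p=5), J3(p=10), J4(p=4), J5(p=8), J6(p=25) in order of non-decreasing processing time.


SPT: sort by shortest processing time
  J4: p=4
  J2: p=5
  J5: p=8
  J3: p=10
  J1: p=20
  J6: p=25
Order: J4 → J2 → J5 → J3 → J1 → J6


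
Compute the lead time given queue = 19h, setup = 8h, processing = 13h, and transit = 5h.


Lead time = queue + setup + processing + transit
= 19 + 8 + 13 + 5
= 45 hours


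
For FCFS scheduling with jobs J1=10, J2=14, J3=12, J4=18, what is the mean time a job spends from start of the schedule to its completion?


Completion times:
  J1: completes at 10
  J2: completes at 24
  J3: completes at 36
  J4: completes at 54
Sum = 124
Average = 124/4
= 31.00


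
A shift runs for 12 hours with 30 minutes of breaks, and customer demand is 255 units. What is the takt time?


Available = 12×60 - 30 = 690 min
Takt time = 690 / 255
= 2.71 min/unit


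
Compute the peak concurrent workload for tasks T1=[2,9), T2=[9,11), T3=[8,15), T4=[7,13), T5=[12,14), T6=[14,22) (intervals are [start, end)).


Check each time point for overlaps:
  t=8: 3 tasks active (T1, T3, T4)
Max concurrent = 3


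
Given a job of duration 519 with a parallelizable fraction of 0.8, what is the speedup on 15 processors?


Amdahl's law: T_p = T × ((1-p) + p/N)
= 519 × ((1-0.8) + 0.8/15)
= 519 × (0.20 + 0.0533)
= 519 × 0.2533
= 131.48
Speedup = 519/131.48
= 3.95×


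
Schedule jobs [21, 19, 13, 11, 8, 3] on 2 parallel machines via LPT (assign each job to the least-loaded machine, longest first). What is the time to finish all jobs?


Jobs (LPT sorted): [21, 19, 13, 11, 8, 3]
Machines: 2
  J=21 → Machine 1 (load: 0+21=21)
  J=19 → Machine 2 (load: 0+19=19)
  J=13 → Machine 2 (load: 19+13=32)
  J=11 → Machine 1 (load: 21+11=32)
  J=8 → Machine 1 (load: 32+8=40)
  J=3 → Machine 2 (load: 32+3=35)
Machine loads: [40, 35]
Makespan = max = 40 time units


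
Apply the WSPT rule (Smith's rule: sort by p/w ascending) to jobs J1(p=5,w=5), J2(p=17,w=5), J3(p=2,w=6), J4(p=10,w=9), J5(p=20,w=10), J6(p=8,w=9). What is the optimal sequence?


WSPT (Smith's rule): sort by p/w ascending
  J3: p/w = 2/6 = 0.333
  J6: p/w = 8/9 = 0.889
  J1: p/w = 5/5 = 1.000
  J4: p/w = 10/9 = 1.111
  J5: p/w = 20/10 = 2.000
  J2: p/w = 17/5 = 3.400
Order: J3 → J6 → J1 → J4 → J5 → J2


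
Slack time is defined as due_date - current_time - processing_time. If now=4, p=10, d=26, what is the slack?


Slack = due - current_time - processing
= 26 - 4 - 10
= 12


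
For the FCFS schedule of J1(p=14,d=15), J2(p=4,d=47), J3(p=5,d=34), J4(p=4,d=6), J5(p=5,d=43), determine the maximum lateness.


Lateness per job (L = C - d):
  J1: C=14, d=15, L=-1
  J2: C=18, d=47, L=-29
  J3: C=23, d=34, L=-11
  J4: C=27, d=6, L=21
  J5: C=32, d=43, L=-11
Lmax = max(-1, -29, -11, 21, -11)
= 21


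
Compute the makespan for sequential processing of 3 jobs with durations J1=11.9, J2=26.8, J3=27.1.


Sequential makespan: sum all processing times
= 11.9 + 26.8 + 27.1
= 65.8 time units


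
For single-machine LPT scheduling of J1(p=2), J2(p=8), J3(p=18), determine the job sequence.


LPT: sort by longest processing time first
  J3: p=18
  J2: p=8
  J1: p=2
Order: J3 → J2 → J1


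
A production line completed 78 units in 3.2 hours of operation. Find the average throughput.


Throughput = units / time
= 78 / 3.2
= 24.4 units/hour


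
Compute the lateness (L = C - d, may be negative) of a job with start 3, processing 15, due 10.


Completion = 3 + 15 = 18
Lateness = C - d = 18 - 10
= 8


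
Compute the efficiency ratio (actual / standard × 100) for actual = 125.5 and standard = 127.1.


Efficiency = (actual / standard) × 100
= (125.5 / 127.1) × 100
= 98.7%


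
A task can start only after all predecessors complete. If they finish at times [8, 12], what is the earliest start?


ES = max of all predecessor completion times
Predecessors: [8, 12]
ES = max(8, 12)
= 12


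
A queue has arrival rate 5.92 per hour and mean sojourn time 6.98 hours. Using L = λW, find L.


Little's law: L = λ × W
= 5.92 × 6.98
= 41.32


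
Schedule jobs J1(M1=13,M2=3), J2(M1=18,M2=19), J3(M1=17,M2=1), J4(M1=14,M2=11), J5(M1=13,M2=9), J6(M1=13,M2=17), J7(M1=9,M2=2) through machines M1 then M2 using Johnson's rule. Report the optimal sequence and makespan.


Johnson's rule:
Group 1 (M1≤M2, sort by M1): ['J6', 'J2']
Group 2 (M1>M2, sort desc M2): ['J4', 'J5', 'J1', 'J7', 'J3']
Sequence: J6 → J2 → J4 → J5 → J1 → J7 → J3
Makespan calculation:
  J6: M1 done=13, M2 done=30
  J2: M1 done=31, M2 done=50
  J4: M1 done=45, M2 done=61
  J5: M1 done=58, M2 done=70
  J1: M1 done=71, M2 done=74
  J7: M1 done=80, M2 done=82
  J3: M1 done=97, M2 done=98
= Sequence: J6 → J2 → J4 → J5 → J1 → J7 → J3, Makespan: 98


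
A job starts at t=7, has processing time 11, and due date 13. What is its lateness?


Completion = 7 + 11 = 18
Lateness = C - d = 18 - 13
= 5


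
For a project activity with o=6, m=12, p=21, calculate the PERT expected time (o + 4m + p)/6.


te = (o + 4m + p) / 6
= (6 + 4×12 + 21) / 6
= (6 + 48 + 21) / 6
= 75 / 6
= 12.50


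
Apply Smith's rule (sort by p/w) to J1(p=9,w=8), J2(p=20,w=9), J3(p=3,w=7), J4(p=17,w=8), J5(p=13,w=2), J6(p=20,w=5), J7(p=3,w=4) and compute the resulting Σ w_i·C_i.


WSPT order (by p/w): J3 → J7 → J1 → J4 → J2 → J6 → J5
  J3: C=3, w·C=7×3=21
  J7: C=6, w·C=4×6=24
  J1: C=15, w·C=8×15=120
  J4: C=32, w·C=8×32=256
  J2: C=52, w·C=9×52=468
  J6: C=72, w·C=5×72=360
  J5: C=85, w·C=2×85=170
Σ w·C = 1419
= 1419


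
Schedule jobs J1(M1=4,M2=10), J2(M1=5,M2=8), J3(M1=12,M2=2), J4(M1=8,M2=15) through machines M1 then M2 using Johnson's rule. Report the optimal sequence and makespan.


Johnson's rule:
Group 1 (M1≤M2, sort by M1): ['J1', 'J2', 'J4']
Group 2 (M1>M2, sort desc M2): ['J3']
Sequence: J1 → J2 → J4 → J3
Makespan calculation:
  J1: M1 done=4, M2 done=14
  J2: M1 done=9, M2 done=22
  J4: M1 done=17, M2 done=37
  J3: M1 done=29, M2 done=39
= Sequence: J1 → J2 → J4 → J3, Makespan: 39


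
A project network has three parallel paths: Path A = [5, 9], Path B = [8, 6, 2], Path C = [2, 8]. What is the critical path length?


Path A: 5 + 9 = 14
Path B: 8 + 6 + 2 = 16
Path C: 2 + 8 = 10
Critical path = longest = max(14, 16, 10)
= 16 (Path B)


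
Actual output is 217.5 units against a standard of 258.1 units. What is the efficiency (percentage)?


Efficiency = (actual / standard) × 100
= (217.5 / 258.1) × 100
= 84.3%


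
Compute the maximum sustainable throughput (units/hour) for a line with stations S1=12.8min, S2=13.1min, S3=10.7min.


Bottleneck = longest station time
Station times: [12.8, 13.1, 10.7]
Max = 13.1 min
Rate = 60 / 13.1
= 4.58 units/hour (bottleneck: 13.1min)


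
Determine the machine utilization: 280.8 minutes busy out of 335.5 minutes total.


Utilization = busy / total × 100
= 280.8 / 335.5 × 100
= 83.7%


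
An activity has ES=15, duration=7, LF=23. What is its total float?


EF = ES + duration = 15 + 7 = 22
LS = LF - duration = 23 - 7 = 16
Total Float = LF - EF = 23 - 22
(or LS - ES = 16 - 15)
= 1


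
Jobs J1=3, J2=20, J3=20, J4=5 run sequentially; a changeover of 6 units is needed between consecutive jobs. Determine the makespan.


Makespan = Σ processing + (n-1) × setup
= (3 + 20 + 20 + 5) + (4-1)×6
= 48 + 18
= 66 time units


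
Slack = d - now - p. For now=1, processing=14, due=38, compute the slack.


Slack = due - current_time - processing
= 38 - 1 - 14
= 23


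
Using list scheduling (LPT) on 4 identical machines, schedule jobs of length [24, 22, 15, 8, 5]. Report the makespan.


Jobs (LPT sorted): [24, 22, 15, 8, 5]
Machines: 4
  J=24 → Machine 1 (load: 0+24=24)
  J=22 → Machine 2 (load: 0+22=22)
  J=15 → Machine 3 (load: 0+15=15)
  J=8 → Machine 4 (load: 0+8=8)
  J=5 → Machine 4 (load: 8+5=13)
Machine loads: [24, 22, 15, 13]
Makespan = max = 24 time units


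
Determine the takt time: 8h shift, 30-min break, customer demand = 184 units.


Available = 8×60 - 30 = 450 min
Takt time = 450 / 184
= 2.45 min/unit


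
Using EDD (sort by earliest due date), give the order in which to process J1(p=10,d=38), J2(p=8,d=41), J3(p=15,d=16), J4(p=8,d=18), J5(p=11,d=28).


EDD: sort by earliest due date
  J3: d=16, p=15
  J4: d=18, p=8
  J5: d=28, p=11
  J1: d=38, p=10
  J2: d=41, p=8
Order: J3 → J4 → J5 → J1 → J2


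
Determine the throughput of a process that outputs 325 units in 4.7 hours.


Throughput = units / time
= 325 / 4.7
= 69.1 units/hour


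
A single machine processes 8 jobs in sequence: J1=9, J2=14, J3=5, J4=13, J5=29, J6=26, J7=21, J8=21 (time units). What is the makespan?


Sequential makespan: sum all processing times
= 9 + 14 + 5 + 13 + 29 + 26 + 21 + 21
= 138 time units


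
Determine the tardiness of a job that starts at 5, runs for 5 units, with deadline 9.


Completion = start + processing = 5 + 5 = 10
Tardiness = max(0, C - d) = max(0, 10 - 9)
= max(0, 1)
= 1


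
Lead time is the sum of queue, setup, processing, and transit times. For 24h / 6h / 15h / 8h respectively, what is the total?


Lead time = queue + setup + processing + transit
= 24 + 6 + 15 + 8
= 53 hours


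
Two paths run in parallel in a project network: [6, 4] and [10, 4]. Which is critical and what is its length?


Path A: 6 + 4 = 10
Path B: 10 + 4 = 14
Critical path = longest = max(10, 14)
= 14 (Path B)


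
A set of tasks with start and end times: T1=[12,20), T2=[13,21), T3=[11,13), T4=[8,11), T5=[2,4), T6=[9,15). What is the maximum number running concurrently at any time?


Check each time point for overlaps:
  t=12: 3 tasks active (T1, T3, T6)
Max concurrent = 3


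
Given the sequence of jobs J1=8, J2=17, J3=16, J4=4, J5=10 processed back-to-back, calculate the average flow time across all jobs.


Completion times:
  J1: completes at 8
  J2: completes at 25
  J3: completes at 41
  J4: completes at 45
  J5: completes at 55
Sum = 174
Average = 174/5
= 34.80


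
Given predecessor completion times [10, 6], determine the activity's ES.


ES = max of all predecessor completion times
Predecessors: [10, 6]
ES = max(10, 6)
= 10


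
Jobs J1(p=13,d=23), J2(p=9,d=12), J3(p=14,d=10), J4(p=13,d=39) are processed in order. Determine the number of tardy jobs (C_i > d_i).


Completion vs due date:
  J1: C=13, d=23 → on time
  J2: C=22, d=12 → TARDY
  J3: C=36, d=10 → TARDY
  J4: C=49, d=39 → TARDY
Tardy jobs: J2, J3, J4
Count = 3


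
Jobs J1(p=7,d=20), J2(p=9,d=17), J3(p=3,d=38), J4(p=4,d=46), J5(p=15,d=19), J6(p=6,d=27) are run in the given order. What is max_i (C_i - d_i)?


Lateness per job (L = C - d):
  J1: C=7, d=20, L=-13
  J2: C=16, d=17, L=-1
  J3: C=19, d=38, L=-19
  J4: C=23, d=46, L=-23
  J5: C=38, d=19, L=19
  J6: C=44, d=27, L=17
Lmax = max(-13, -1, -19, -23, 19, 17)
= 19


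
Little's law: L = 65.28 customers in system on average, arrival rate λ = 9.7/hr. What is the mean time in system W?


Little's law: L = λW → W = L / λ
= 65.28 / 9.7
= 6.73 hours


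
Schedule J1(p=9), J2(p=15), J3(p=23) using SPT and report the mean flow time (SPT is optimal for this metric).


SPT order: J1 → J2 → J3
Completion times:
  J1: C=9
  J2: C=24
  J3: C=47
Sum = 80, n = 3
Mean flow = 80/3
= 26.67


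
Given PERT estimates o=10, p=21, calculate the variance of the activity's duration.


σ² = ((p - o) / 6)² = (p - o)² / 36
= (21 - 10)² / 36
= 11² / 36
= 121 / 36
= 3.3611


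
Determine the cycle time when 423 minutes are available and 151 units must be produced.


Cycle time = available time / demand
= 423 / 151
= 2.80 min/unit


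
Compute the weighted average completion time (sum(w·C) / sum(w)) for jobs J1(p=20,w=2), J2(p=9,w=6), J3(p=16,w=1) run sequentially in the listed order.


Completion times:
  J1: C=20, w×C=2×20=40
  J2: C=29, w×C=6×29=174
  J3: C=45, w×C=1×45=45
Sum w×C = 259
Sum w = 9
Weighted avg = 259/9
= 28.78


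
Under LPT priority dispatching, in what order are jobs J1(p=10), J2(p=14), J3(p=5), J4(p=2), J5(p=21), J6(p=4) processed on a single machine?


LPT: sort by longest processing time first
  J5: p=21
  J2: p=14
  J1: p=10
  J3: p=5
  J6: p=4
  J4: p=2
Order: J5 → J2 → J1 → J3 → J6 → J4


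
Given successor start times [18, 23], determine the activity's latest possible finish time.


LF = min of all successor start times
Successors start at: [18, 23]
LF = min(18, 23)
= 18


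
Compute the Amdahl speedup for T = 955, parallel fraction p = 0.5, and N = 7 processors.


Amdahl's law: T_p = T × ((1-p) + p/N)
= 955 × ((1-0.5) + 0.5/7)
= 955 × (0.50 + 0.0714)
= 955 × 0.5714
= 545.71
Speedup = 955/545.71
= 1.75×


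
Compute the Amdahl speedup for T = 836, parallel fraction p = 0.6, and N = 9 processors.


Amdahl's law: T_p = T × ((1-p) + p/N)
= 836 × ((1-0.6) + 0.6/9)
= 836 × (0.40 + 0.0667)
= 836 × 0.4667
= 390.13
Speedup = 836/390.13
= 2.14×


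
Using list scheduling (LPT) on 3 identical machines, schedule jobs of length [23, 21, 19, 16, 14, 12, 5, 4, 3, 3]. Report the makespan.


Jobs (LPT sorted): [23, 21, 19, 16, 14, 12, 5, 4, 3, 3]
Machines: 3
  J=23 → Machine 1 (load: 0+23=23)
  J=21 → Machine 2 (load: 0+21=21)
  J=19 → Machine 3 (load: 0+19=19)
  J=16 → Machine 3 (load: 19+16=35)
  J=14 → Machine 2 (load: 21+14=35)
  J=12 → Machine 1 (load: 23+12=35)
  J=5 → Machine 1 (load: 35+5=40)
  J=4 → Machine 2 (load: 35+4=39)
  J=3 → Machine 3 (load: 35+3=38)
  J=3 → Machine 3 (load: 38+3=41)
Machine loads: [40, 39, 41]
Makespan = max = 41 time units


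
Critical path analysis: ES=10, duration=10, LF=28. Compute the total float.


EF = ES + duration = 10 + 10 = 20
LS = LF - duration = 28 - 10 = 18
Total Float = LF - EF = 28 - 20
(or LS - ES = 18 - 10)
= 8


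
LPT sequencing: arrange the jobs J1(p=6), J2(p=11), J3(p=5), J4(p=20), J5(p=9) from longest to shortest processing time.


LPT: sort by longest processing time first
  J4: p=20
  J2: p=11
  J5: p=9
  J1: p=6
  J3: p=5
Order: J4 → J2 → J5 → J1 → J3


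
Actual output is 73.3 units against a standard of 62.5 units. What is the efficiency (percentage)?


Efficiency = (actual / standard) × 100
= (73.3 / 62.5) × 100
= 117.3%


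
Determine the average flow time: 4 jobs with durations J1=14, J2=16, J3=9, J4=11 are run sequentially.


Completion times:
  J1: completes at 14
  J2: completes at 30
  J3: completes at 39
  J4: completes at 50
Sum = 133
Average = 133/4
= 33.25


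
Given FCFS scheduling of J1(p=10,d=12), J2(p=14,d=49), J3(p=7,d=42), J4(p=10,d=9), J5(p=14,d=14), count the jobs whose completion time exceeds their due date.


Completion vs due date:
  J1: C=10, d=12 → on time
  J2: C=24, d=49 → on time
  J3: C=31, d=42 → on time
  J4: C=41, d=9 → TARDY
  J5: C=55, d=14 → TARDY
Tardy jobs: J4, J5
Count = 2


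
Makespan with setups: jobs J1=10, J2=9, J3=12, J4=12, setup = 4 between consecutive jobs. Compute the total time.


Makespan = Σ processing + (n-1) × setup
= (10 + 9 + 12 + 12) + (4-1)×4
= 43 + 12
= 55 time units


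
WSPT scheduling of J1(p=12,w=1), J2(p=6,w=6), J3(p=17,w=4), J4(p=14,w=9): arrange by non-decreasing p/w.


WSPT (Smith's rule): sort by p/w ascending
  J2: p/w = 6/6 = 1.000
  J4: p/w = 14/9 = 1.556
  J3: p/w = 17/4 = 4.250
  J1: p/w = 12/1 = 12.000
Order: J2 → J4 → J3 → J1


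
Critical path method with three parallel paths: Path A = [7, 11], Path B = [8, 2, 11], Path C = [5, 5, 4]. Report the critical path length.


Path A: 7 + 11 = 18
Path B: 8 + 2 + 11 = 21
Path C: 5 + 5 + 4 = 14
Critical path = longest = max(18, 21, 14)
= 21 (Path B)


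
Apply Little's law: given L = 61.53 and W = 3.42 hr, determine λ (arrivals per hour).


Little's law: L = λW → λ = L / W
= 61.53 / 3.42
= 17.99 per hour


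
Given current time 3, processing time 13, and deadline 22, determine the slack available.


Slack = due - current_time - processing
= 22 - 3 - 13
= 6


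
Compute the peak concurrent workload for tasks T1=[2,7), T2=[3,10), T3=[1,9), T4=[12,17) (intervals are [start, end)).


Check each time point for overlaps:
  t=3: 3 tasks active (T1, T2, T3)
Max concurrent = 3


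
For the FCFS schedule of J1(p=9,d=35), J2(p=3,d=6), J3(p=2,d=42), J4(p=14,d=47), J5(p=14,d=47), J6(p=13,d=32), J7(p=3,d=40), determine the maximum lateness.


Lateness per job (L = C - d):
  J1: C=9, d=35, L=-26
  J2: C=12, d=6, L=6
  J3: C=14, d=42, L=-28
  J4: C=28, d=47, L=-19
  J5: C=42, d=47, L=-5
  J6: C=55, d=32, L=23
  J7: C=58, d=40, L=18
Lmax = max(-26, 6, -28, -19, -5, 23, 18)
= 23


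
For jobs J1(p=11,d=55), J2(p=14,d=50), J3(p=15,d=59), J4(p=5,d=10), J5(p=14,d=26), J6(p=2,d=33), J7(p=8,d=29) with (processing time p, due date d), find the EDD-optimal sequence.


EDD: sort by earliest due date
  J4: d=10, p=5
  J5: d=26, p=14
  J7: d=29, p=8
  J6: d=33, p=2
  J2: d=50, p=14
  J1: d=55, p=11
  J3: d=59, p=15
Order: J4 → J5 → J7 → J6 → J2 → J1 → J3


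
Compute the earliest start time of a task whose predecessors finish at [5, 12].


ES = max of all predecessor completion times
Predecessors: [5, 12]
ES = max(5, 12)
= 12


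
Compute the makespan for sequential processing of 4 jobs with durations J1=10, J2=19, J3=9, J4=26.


Sequential makespan: sum all processing times
= 10 + 19 + 9 + 26
= 64 time units


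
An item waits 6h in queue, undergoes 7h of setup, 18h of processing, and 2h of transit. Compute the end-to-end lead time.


Lead time = queue + setup + processing + transit
= 6 + 7 + 18 + 2
= 33 hours


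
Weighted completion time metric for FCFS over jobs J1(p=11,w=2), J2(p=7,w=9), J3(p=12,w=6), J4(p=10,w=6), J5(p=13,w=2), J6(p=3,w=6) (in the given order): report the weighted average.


Completion times:
  J1: C=11, w×C=2×11=22
  J2: C=18, w×C=9×18=162
  J3: C=30, w×C=6×30=180
  J4: C=40, w×C=6×40=240
  J5: C=53, w×C=2×53=106
  J6: C=56, w×C=6×56=336
Sum w×C = 1046
Sum w = 31
Weighted avg = 1046/31
= 33.74


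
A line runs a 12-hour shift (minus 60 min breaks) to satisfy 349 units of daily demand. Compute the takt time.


Available = 12×60 - 60 = 660 min
Takt time = 660 / 349
= 1.89 min/unit


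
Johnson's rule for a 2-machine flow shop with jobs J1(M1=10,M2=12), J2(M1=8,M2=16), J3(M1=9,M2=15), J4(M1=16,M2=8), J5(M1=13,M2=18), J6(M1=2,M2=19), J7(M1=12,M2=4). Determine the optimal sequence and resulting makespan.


Johnson's rule:
Group 1 (M1≤M2, sort by M1): ['J6', 'J2', 'J3', 'J1', 'J5']
Group 2 (M1>M2, sort desc M2): ['J4', 'J7']
Sequence: J6 → J2 → J3 → J1 → J5 → J4 → J7
Makespan calculation:
  J6: M1 done=2, M2 done=21
  J2: M1 done=10, M2 done=37
  J3: M1 done=19, M2 done=52
  J1: M1 done=29, M2 done=64
  J5: M1 done=42, M2 done=82
  J4: M1 done=58, M2 done=90
  J7: M1 done=70, M2 done=94
= Sequence: J6 → J2 → J3 → J1 → J5 → J4 → J7, Makespan: 94


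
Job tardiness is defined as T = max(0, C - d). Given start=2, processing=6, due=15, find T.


Completion = start + processing = 2 + 6 = 8
Tardiness = max(0, C - d) = max(0, 8 - 15)
= max(0, -7)
= 0


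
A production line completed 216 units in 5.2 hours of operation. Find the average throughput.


Throughput = units / time
= 216 / 5.2
= 41.5 units/hour


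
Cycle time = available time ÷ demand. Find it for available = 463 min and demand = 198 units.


Cycle time = available time / demand
= 463 / 198
= 2.34 min/unit


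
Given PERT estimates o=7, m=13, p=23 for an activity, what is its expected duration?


te = (o + 4m + p) / 6
= (7 + 4×13 + 23) / 6
= (7 + 52 + 23) / 6
= 82 / 6
= 13.67


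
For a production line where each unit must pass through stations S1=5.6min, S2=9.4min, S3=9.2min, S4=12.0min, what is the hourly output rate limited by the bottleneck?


Bottleneck = longest station time
Station times: [5.6, 9.4, 9.2, 12.0]
Max = 12.0 min
Rate = 60 / 12.0
= 5.00 units/hour (bottleneck: 12.0min)


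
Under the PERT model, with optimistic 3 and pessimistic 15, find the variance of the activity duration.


σ² = ((p - o) / 6)² = (p - o)² / 36
= (15 - 3)² / 36
= 12² / 36
= 144 / 36
= 4.0000


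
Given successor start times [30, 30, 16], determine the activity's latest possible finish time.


LF = min of all successor start times
Successors start at: [30, 30, 16]
LF = min(30, 30, 16)
= 16


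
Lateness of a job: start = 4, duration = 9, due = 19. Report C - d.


Completion = 4 + 9 = 13
Lateness = C - d = 13 - 19
= -6


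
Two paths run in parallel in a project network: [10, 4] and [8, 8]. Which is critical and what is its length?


Path A: 10 + 4 = 14
Path B: 8 + 8 = 16
Critical path = longest = max(14, 16)
= 16 (Path B)


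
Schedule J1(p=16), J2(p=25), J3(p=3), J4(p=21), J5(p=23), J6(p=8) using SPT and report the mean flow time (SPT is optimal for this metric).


SPT order: J3 → J6 → J1 → J4 → J5 → J2
Completion times:
  J3: C=3
  J6: C=11
  J1: C=27
  J4: C=48
  J5: C=71
  J2: C=96
Sum = 256, n = 6
Mean flow = 256/6
= 42.67


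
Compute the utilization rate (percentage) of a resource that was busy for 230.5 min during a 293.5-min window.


Utilization = busy / total × 100
= 230.5 / 293.5 × 100
= 78.5%


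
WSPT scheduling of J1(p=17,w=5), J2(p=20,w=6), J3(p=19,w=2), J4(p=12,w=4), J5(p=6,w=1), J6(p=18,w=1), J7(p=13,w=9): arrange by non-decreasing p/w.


WSPT (Smith's rule): sort by p/w ascending
  J7: p/w = 13/9 = 1.444
  J4: p/w = 12/4 = 3.000
  J2: p/w = 20/6 = 3.333
  J1: p/w = 17/5 = 3.400
  J5: p/w = 6/1 = 6.000
  J3: p/w = 19/2 = 9.500
  J6: p/w = 18/1 = 18.000
Order: J7 → J4 → J2 → J1 → J5 → J3 → J6


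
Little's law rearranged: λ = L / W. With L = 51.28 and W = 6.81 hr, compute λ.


Little's law: L = λW → λ = L / W
= 51.28 / 6.81
= 7.53 per hour


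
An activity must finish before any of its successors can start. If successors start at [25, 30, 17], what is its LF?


LF = min of all successor start times
Successors start at: [25, 30, 17]
LF = min(25, 30, 17)
= 17


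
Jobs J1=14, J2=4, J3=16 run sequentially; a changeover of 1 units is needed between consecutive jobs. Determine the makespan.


Makespan = Σ processing + (n-1) × setup
= (14 + 4 + 16) + (3-1)×1
= 34 + 2
= 36 time units


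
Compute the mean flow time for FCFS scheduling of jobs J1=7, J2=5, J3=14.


Completion times:
  J1: completes at 7
  J2: completes at 12
  J3: completes at 26
Sum = 45
Average = 45/3
= 15.00


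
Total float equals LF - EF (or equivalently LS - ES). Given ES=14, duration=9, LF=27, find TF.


EF = ES + duration = 14 + 9 = 23
LS = LF - duration = 27 - 9 = 18
Total Float = LF - EF = 27 - 23
(or LS - ES = 18 - 14)
= 4


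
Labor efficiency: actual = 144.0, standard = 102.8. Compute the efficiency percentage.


Efficiency = (actual / standard) × 100
= (144.0 / 102.8) × 100
= 140.1%


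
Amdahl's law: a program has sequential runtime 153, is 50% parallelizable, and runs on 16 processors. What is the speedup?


Amdahl's law: T_p = T × ((1-p) + p/N)
= 153 × ((1-0.5) + 0.5/16)
= 153 × (0.50 + 0.0312)
= 153 × 0.5312
= 81.28
Speedup = 153/81.28
= 1.88×


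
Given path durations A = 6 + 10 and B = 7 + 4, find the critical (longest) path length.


Path A: 6 + 10 = 16
Path B: 7 + 4 = 11
Critical path = longest = max(16, 11)
= 16 (Path A)


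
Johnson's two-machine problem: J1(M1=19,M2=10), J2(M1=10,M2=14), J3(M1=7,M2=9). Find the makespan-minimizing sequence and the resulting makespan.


Johnson's rule:
Group 1 (M1≤M2, sort by M1): ['J3', 'J2']
Group 2 (M1>M2, sort desc M2): ['J1']
Sequence: J3 → J2 → J1
Makespan calculation:
  J3: M1 done=7, M2 done=16
  J2: M1 done=17, M2 done=31
  J1: M1 done=36, M2 done=46
= Sequence: J3 → J2 → J1, Makespan: 46


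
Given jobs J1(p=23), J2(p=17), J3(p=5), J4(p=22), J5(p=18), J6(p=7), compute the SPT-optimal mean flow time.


SPT order: J3 → J6 → J2 → J5 → J4 → J1
Completion times:
  J3: C=5
  J6: C=12
  J2: C=29
  J5: C=47
  J4: C=69
  J1: C=92
Sum = 254, n = 6
Mean flow = 254/6
= 42.33


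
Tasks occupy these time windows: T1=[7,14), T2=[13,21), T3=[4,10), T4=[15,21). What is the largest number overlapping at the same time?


Check each time point for overlaps:
  t=7: 2 tasks active (T1, T3)
Max concurrent = 2


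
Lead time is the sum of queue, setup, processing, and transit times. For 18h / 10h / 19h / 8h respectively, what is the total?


Lead time = queue + setup + processing + transit
= 18 + 10 + 19 + 8
= 55 hours


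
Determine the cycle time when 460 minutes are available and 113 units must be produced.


Cycle time = available time / demand
= 460 / 113
= 4.07 min/unit
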